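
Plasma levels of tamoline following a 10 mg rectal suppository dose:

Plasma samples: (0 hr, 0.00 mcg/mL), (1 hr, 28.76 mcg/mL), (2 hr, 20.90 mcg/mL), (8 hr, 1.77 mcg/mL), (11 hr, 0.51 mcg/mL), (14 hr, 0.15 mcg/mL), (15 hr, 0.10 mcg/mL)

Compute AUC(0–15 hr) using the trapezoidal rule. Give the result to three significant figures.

AUC = 112 mcg/mL·hr

Trapezoidal AUC_0→15:
  [0→1]: (0.00+28.76)/2 × 1 = 14.38
  [1→2]: (28.76+20.90)/2 × 1 = 24.83
  [2→8]: (20.90+1.77)/2 × 6 = 68.01
  [8→11]: (1.77+0.51)/2 × 3 = 3.42
  [11→14]: (0.51+0.15)/2 × 3 = 0.99
  [14→15]: (0.15+0.10)/2 × 1 = 0.125
  Sum = 111.755 mcg/mL·hr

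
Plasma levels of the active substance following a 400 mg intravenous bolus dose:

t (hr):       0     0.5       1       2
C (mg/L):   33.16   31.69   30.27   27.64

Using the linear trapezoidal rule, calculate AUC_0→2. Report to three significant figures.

Trapezoidal AUC_0→2:
  [0→0.5]: (33.16+31.69)/2 × 0.5 = 16.2125
  [0.5→1]: (31.69+30.27)/2 × 0.5 = 15.49
  [1→2]: (30.27+27.64)/2 × 1 = 28.955
  Sum = 60.6575 mg/L·hr

AUC = 60.7 mg/L·hr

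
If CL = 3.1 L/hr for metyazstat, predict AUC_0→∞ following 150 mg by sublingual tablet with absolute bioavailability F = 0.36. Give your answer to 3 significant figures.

AUC = 17.4 mg/L·hr

AUC_0→∞ = F × Dose / CL
        = 0.36 × 150 / 3.1 = 17.4194 mg/L·hr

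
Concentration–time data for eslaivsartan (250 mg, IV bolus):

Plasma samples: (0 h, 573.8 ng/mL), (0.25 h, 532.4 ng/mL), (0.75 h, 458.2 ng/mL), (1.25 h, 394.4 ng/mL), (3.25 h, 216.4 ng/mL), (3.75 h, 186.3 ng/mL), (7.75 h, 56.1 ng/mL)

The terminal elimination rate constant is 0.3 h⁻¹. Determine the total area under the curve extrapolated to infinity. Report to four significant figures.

AUC = 1982 ng/mL·h

Trapezoidal AUC_0→7.75:
  [0→0.25]: (573.8+532.4)/2 × 0.25 = 138.275
  [0.25→0.75]: (532.4+458.2)/2 × 0.5 = 247.65
  [0.75→1.25]: (458.2+394.4)/2 × 0.5 = 213.15
  [1.25→3.25]: (394.4+216.4)/2 × 2 = 610.8
  [3.25→3.75]: (216.4+186.3)/2 × 0.5 = 100.675
  [3.75→7.75]: (186.3+56.1)/2 × 4 = 484.8
  Sum = 1795.35 ng/mL·h
Extrapolated tail: C_last / k_e = 56.1 / 0.3 = 187.000
AUC_0→∞ = 1795.35 + 187.000 = 1982.35 ng/mL·h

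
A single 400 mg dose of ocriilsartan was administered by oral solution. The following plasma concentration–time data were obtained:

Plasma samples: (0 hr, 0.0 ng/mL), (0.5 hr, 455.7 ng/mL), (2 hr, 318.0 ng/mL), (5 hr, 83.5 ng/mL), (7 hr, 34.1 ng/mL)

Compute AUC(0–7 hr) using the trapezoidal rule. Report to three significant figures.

AUC = 1410 ng/mL·hr

Trapezoidal AUC_0→7:
  [0→0.5]: (0.0+455.7)/2 × 0.5 = 113.925
  [0.5→2]: (455.7+318.0)/2 × 1.5 = 580.275
  [2→5]: (318.0+83.5)/2 × 3 = 602.25
  [5→7]: (83.5+34.1)/2 × 2 = 117.6
  Sum = 1414.05 ng/mL·hr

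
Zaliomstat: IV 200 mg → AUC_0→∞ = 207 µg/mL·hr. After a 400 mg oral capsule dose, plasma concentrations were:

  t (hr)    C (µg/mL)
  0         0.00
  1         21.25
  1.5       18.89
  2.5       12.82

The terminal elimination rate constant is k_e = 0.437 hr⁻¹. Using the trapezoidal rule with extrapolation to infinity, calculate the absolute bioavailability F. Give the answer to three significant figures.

F = 0.159

Trapezoidal AUC_0→2.5 (oral capsule):
  [0→1]: (0.00+21.25)/2 × 1 = 10.625
  [1→1.5]: (21.25+18.89)/2 × 0.5 = 10.035
  [1.5→2.5]: (18.89+12.82)/2 × 1 = 15.855
  Sum = 36.515 µg/mL·hr
Tail: C_last/k_e = 12.82/0.437 = 29.336
AUC_0→∞ (oral capsule) = 36.515 + 29.336 = 65.851 µg/mL·hr
F = (AUC_ev/D_ev)/(AUC_iv/D_iv) = (65.851/400)/(207/200) = 0.1646275/1.035 = 0.1591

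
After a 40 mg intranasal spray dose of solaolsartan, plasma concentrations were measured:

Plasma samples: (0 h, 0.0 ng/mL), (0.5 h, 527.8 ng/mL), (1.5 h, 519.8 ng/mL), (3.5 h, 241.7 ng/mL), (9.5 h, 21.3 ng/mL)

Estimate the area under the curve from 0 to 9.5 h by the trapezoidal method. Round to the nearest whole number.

AUC = 2206 ng/mL·h

Trapezoidal AUC_0→9.5:
  [0→0.5]: (0.0+527.8)/2 × 0.5 = 131.95
  [0.5→1.5]: (527.8+519.8)/2 × 1 = 523.8
  [1.5→3.5]: (519.8+241.7)/2 × 2 = 761.5
  [3.5→9.5]: (241.7+21.3)/2 × 6 = 789.0
  Sum = 2206.25 ng/mL·h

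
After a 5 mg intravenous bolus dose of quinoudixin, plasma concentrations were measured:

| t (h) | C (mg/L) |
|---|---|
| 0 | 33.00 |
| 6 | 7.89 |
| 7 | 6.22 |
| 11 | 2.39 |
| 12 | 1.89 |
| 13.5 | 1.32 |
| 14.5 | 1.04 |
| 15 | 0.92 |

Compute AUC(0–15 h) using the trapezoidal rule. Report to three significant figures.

Trapezoidal AUC_0→15:
  [0→6]: (33.00+7.89)/2 × 6 = 122.67
  [6→7]: (7.89+6.22)/2 × 1 = 7.055
  [7→11]: (6.22+2.39)/2 × 4 = 17.22
  [11→12]: (2.39+1.89)/2 × 1 = 2.14
  [12→13.5]: (1.89+1.32)/2 × 1.5 = 2.4075
  [13.5→14.5]: (1.32+1.04)/2 × 1 = 1.18
  [14.5→15]: (1.04+0.92)/2 × 0.5 = 0.49
  Sum = 153.1625 mg/L·h

AUC = 153 mg/L·h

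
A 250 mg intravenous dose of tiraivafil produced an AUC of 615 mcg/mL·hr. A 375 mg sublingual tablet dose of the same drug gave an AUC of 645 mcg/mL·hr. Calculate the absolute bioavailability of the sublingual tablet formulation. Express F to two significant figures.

F = (AUC_ev / D_ev) / (AUC_iv / D_iv)
  = (645/375) / (615/250)
  = 1.72 / 2.46 = 0.6992

F = 0.70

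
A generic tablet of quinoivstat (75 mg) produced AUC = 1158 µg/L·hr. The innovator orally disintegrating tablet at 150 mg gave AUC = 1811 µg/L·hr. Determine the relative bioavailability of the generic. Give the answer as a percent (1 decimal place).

F_rel = 127.9%

F_rel = (AUC_test/D_test) / (AUC_ref/D_ref)
      = (1158/75) / (1811/150)
      = 15.44 / 12.0733 = 1.2789 = 127.89%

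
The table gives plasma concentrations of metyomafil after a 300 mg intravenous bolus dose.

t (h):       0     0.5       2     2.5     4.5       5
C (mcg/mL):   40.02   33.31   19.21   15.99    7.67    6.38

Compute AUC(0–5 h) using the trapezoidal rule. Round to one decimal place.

Trapezoidal AUC_0→5:
  [0→0.5]: (40.02+33.31)/2 × 0.5 = 18.3325
  [0.5→2]: (33.31+19.21)/2 × 1.5 = 39.39
  [2→2.5]: (19.21+15.99)/2 × 0.5 = 8.8
  [2.5→4.5]: (15.99+7.67)/2 × 2 = 23.66
  [4.5→5]: (7.67+6.38)/2 × 0.5 = 3.5125
  Sum = 93.695 mcg/mL·h

AUC = 93.7 mcg/mL·h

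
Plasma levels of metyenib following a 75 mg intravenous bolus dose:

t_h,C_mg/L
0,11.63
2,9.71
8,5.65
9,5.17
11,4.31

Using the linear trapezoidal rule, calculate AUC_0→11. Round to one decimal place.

AUC = 82.3 mg/L·h

Trapezoidal AUC_0→11:
  [0→2]: (11.63+9.71)/2 × 2 = 21.34
  [2→8]: (9.71+5.65)/2 × 6 = 46.08
  [8→9]: (5.65+5.17)/2 × 1 = 5.41
  [9→11]: (5.17+4.31)/2 × 2 = 9.48
  Sum = 82.31 mg/L·h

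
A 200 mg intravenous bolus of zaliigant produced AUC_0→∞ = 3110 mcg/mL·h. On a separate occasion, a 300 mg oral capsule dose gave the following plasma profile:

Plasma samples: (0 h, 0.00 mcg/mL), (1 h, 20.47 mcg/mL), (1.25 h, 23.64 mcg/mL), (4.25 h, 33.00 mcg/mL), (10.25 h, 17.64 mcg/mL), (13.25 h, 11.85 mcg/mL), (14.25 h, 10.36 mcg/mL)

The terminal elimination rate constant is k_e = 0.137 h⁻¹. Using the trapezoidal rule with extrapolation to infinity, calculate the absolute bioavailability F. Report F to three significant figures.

F = 0.0822

Trapezoidal AUC_0→14.25 (oral capsule):
  [0→1]: (0.00+20.47)/2 × 1 = 10.235
  [1→1.25]: (20.47+23.64)/2 × 0.25 = 5.51375
  [1.25→4.25]: (23.64+33.00)/2 × 3 = 84.96
  [4.25→10.25]: (33.00+17.64)/2 × 6 = 151.92
  [10.25→13.25]: (17.64+11.85)/2 × 3 = 44.235
  [13.25→14.25]: (11.85+10.36)/2 × 1 = 11.105
  Sum = 307.96875 mcg/mL·h
Tail: C_last/k_e = 10.36/0.137 = 75.620
AUC_0→∞ (oral capsule) = 307.96875 + 75.620 = 383.58875 mcg/mL·h
F = (AUC_ev/D_ev)/(AUC_iv/D_iv) = (383.58875/300)/(3110/200) = 1.27863/15.55 = 0.0822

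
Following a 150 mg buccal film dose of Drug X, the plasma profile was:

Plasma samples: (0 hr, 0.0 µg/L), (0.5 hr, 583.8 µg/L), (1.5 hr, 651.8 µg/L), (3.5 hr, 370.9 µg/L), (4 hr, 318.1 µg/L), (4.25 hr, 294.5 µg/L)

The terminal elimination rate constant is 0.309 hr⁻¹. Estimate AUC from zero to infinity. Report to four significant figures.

AUC = 2988 µg/L·hr

Trapezoidal AUC_0→4.25:
  [0→0.5]: (0.0+583.8)/2 × 0.5 = 145.95
  [0.5→1.5]: (583.8+651.8)/2 × 1 = 617.8
  [1.5→3.5]: (651.8+370.9)/2 × 2 = 1022.7
  [3.5→4]: (370.9+318.1)/2 × 0.5 = 172.25
  [4→4.25]: (318.1+294.5)/2 × 0.25 = 76.575
  Sum = 2035.275 µg/L·hr
Extrapolated tail: C_last / k_e = 294.5 / 0.309 = 953.074
AUC_0→∞ = 2035.275 + 953.074 = 2988.349 µg/L·hr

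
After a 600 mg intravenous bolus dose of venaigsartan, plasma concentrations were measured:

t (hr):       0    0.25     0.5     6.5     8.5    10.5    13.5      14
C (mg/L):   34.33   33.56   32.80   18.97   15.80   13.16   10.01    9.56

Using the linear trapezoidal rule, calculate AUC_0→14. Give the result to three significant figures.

AUC = 275 mg/L·hr

Trapezoidal AUC_0→14:
  [0→0.25]: (34.33+33.56)/2 × 0.25 = 8.48625
  [0.25→0.5]: (33.56+32.80)/2 × 0.25 = 8.295
  [0.5→6.5]: (32.80+18.97)/2 × 6 = 155.31
  [6.5→8.5]: (18.97+15.80)/2 × 2 = 34.77
  [8.5→10.5]: (15.80+13.16)/2 × 2 = 28.96
  [10.5→13.5]: (13.16+10.01)/2 × 3 = 34.755
  [13.5→14]: (10.01+9.56)/2 × 0.5 = 4.8925
  Sum = 275.46875 mg/L·hr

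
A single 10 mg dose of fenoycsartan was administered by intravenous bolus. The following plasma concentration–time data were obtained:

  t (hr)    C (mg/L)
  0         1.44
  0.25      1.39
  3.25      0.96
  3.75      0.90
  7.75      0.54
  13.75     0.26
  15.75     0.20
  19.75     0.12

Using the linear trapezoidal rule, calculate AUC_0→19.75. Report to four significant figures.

AUC = 10.72 mg/L·hr

Trapezoidal AUC_0→19.75:
  [0→0.25]: (1.44+1.39)/2 × 0.25 = 0.35375
  [0.25→3.25]: (1.39+0.96)/2 × 3 = 3.525
  [3.25→3.75]: (0.96+0.90)/2 × 0.5 = 0.465
  [3.75→7.75]: (0.90+0.54)/2 × 4 = 2.88
  [7.75→13.75]: (0.54+0.26)/2 × 6 = 2.4
  [13.75→15.75]: (0.26+0.20)/2 × 2 = 0.46
  [15.75→19.75]: (0.20+0.12)/2 × 4 = 0.64
  Sum = 10.72375 mg/L·hr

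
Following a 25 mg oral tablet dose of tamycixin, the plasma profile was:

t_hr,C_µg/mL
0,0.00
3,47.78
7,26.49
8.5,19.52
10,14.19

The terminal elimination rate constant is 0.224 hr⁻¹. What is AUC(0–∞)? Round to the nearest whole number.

Trapezoidal AUC_0→10:
  [0→3]: (0.00+47.78)/2 × 3 = 71.67
  [3→7]: (47.78+26.49)/2 × 4 = 148.54
  [7→8.5]: (26.49+19.52)/2 × 1.5 = 34.5075
  [8.5→10]: (19.52+14.19)/2 × 1.5 = 25.2825
  Sum = 280.0 µg/mL·hr
Extrapolated tail: C_last / k_e = 14.19 / 0.224 = 63.348
AUC_0→∞ = 280.0 + 63.348 = 343.348 µg/mL·hr

AUC = 343 µg/mL·hr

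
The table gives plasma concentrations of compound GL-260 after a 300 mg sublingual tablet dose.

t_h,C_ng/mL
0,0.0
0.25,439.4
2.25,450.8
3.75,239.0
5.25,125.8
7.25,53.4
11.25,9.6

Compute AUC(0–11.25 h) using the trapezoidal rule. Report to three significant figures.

Trapezoidal AUC_0→11.25:
  [0→0.25]: (0.0+439.4)/2 × 0.25 = 54.925
  [0.25→2.25]: (439.4+450.8)/2 × 2 = 890.2
  [2.25→3.75]: (450.8+239.0)/2 × 1.5 = 517.35
  [3.75→5.25]: (239.0+125.8)/2 × 1.5 = 273.6
  [5.25→7.25]: (125.8+53.4)/2 × 2 = 179.2
  [7.25→11.25]: (53.4+9.6)/2 × 4 = 126.0
  Sum = 2041.275 ng/mL·h

AUC = 2040 ng/mL·h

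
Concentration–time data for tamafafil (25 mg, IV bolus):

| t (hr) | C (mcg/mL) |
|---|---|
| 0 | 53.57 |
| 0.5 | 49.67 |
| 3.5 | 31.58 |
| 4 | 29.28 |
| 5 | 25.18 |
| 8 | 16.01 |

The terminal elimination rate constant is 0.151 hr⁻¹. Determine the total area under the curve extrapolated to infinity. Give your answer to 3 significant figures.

AUC = 358 mcg/mL·hr

Trapezoidal AUC_0→8:
  [0→0.5]: (53.57+49.67)/2 × 0.5 = 25.81
  [0.5→3.5]: (49.67+31.58)/2 × 3 = 121.875
  [3.5→4]: (31.58+29.28)/2 × 0.5 = 15.215
  [4→5]: (29.28+25.18)/2 × 1 = 27.23
  [5→8]: (25.18+16.01)/2 × 3 = 61.785
  Sum = 251.915 mcg/mL·hr
Extrapolated tail: C_last / k_e = 16.01 / 0.151 = 106.026
AUC_0→∞ = 251.915 + 106.026 = 357.941 mcg/mL·hr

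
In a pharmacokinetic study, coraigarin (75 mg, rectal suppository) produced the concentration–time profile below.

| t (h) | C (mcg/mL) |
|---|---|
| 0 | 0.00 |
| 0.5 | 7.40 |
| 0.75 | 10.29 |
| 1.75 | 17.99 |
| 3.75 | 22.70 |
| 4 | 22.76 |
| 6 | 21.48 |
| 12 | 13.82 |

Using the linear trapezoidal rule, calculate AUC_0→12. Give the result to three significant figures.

Trapezoidal AUC_0→12:
  [0→0.5]: (0.00+7.40)/2 × 0.5 = 1.85
  [0.5→0.75]: (7.40+10.29)/2 × 0.25 = 2.21125
  [0.75→1.75]: (10.29+17.99)/2 × 1 = 14.14
  [1.75→3.75]: (17.99+22.70)/2 × 2 = 40.69
  [3.75→4]: (22.70+22.76)/2 × 0.25 = 5.6825
  [4→6]: (22.76+21.48)/2 × 2 = 44.24
  [6→12]: (21.48+13.82)/2 × 6 = 105.9
  Sum = 214.71375 mcg/mL·h

AUC = 215 mcg/mL·h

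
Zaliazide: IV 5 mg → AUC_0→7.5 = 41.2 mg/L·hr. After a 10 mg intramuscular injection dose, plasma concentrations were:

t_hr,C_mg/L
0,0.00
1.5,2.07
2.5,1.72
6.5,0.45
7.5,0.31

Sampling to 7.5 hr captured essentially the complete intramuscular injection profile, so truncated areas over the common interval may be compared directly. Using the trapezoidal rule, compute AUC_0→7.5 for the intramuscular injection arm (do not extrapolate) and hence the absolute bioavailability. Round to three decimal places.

Trapezoidal AUC_0→7.5 (intramuscular injection):
  [0→1.5]: (0.00+2.07)/2 × 1.5 = 1.5525
  [1.5→2.5]: (2.07+1.72)/2 × 1 = 1.895
  [2.5→6.5]: (1.72+0.45)/2 × 4 = 4.34
  [6.5→7.5]: (0.45+0.31)/2 × 1 = 0.38
  Sum = 8.1675 mg/L·hr
F = (AUC_ev/D_ev)/(AUC_iv/D_iv) = (8.1675/10)/(41.2/5) = 0.81675/8.24 = 0.0991

F = 0.099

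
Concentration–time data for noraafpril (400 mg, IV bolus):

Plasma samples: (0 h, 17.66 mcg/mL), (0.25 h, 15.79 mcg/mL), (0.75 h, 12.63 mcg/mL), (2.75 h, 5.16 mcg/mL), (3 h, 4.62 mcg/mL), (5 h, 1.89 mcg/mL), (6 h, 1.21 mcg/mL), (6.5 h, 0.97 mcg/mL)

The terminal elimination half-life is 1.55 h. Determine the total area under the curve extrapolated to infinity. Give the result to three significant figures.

Trapezoidal AUC_0→6.5:
  [0→0.25]: (17.66+15.79)/2 × 0.25 = 4.18125
  [0.25→0.75]: (15.79+12.63)/2 × 0.5 = 7.105
  [0.75→2.75]: (12.63+5.16)/2 × 2 = 17.79
  [2.75→3]: (5.16+4.62)/2 × 0.25 = 1.2225
  [3→5]: (4.62+1.89)/2 × 2 = 6.51
  [5→6]: (1.89+1.21)/2 × 1 = 1.55
  [6→6.5]: (1.21+0.97)/2 × 0.5 = 0.545
  Sum = 38.90375 mcg/mL·h
k_e = ln2 / t½ = 0.693147 / 1.55 = 0.4472 h^-1
Extrapolated tail: C_last / k_e = 0.97 / 0.4472 = 2.169
AUC_0→∞ = 38.90375 + 2.169 = 41.07275 mcg/mL·h

AUC = 41.1 mcg/mL·h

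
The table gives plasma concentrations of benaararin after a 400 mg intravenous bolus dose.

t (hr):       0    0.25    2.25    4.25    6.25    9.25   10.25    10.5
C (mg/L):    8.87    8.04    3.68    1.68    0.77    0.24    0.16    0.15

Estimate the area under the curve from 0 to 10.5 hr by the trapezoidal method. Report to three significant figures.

Trapezoidal AUC_0→10.5:
  [0→0.25]: (8.87+8.04)/2 × 0.25 = 2.11375
  [0.25→2.25]: (8.04+3.68)/2 × 2 = 11.72
  [2.25→4.25]: (3.68+1.68)/2 × 2 = 5.36
  [4.25→6.25]: (1.68+0.77)/2 × 2 = 2.45
  [6.25→9.25]: (0.77+0.24)/2 × 3 = 1.515
  [9.25→10.25]: (0.24+0.16)/2 × 1 = 0.2
  [10.25→10.5]: (0.16+0.15)/2 × 0.25 = 0.03875
  Sum = 23.3975 mg/L·hr

AUC = 23.4 mg/L·hr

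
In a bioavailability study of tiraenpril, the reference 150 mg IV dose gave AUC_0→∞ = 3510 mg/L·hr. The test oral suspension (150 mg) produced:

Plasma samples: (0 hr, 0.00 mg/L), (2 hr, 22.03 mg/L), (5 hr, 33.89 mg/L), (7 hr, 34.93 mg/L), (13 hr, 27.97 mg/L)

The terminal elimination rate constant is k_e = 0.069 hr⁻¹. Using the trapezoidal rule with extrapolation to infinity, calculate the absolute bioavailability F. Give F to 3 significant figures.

F = 0.219

Trapezoidal AUC_0→13 (oral suspension):
  [0→2]: (0.00+22.03)/2 × 2 = 22.03
  [2→5]: (22.03+33.89)/2 × 3 = 83.88
  [5→7]: (33.89+34.93)/2 × 2 = 68.82
  [7→13]: (34.93+27.97)/2 × 6 = 188.7
  Sum = 363.43 mg/L·hr
Tail: C_last/k_e = 27.97/0.069 = 405.362
AUC_0→∞ (oral suspension) = 363.43 + 405.362 = 768.792 mg/L·hr
F = (AUC_ev/D_ev)/(AUC_iv/D_iv) = (768.792/150)/(3510/150) = 5.12528/23.4 = 0.2190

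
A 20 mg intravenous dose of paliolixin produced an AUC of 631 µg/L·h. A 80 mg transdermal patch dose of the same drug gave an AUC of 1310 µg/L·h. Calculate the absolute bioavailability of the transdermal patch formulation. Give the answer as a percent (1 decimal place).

F = (AUC_ev / D_ev) / (AUC_iv / D_iv)
  = (1310/80) / (631/20)
  = 16.375 / 31.55 = 0.5190
  = 51.90%

F = 51.9%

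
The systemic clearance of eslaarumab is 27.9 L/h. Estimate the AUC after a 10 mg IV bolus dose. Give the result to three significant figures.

AUC_0→∞ = Dose_iv / CL
        = 10 / 27.9 = 0.358423 mg/L·h

AUC = 0.358 mg/L·h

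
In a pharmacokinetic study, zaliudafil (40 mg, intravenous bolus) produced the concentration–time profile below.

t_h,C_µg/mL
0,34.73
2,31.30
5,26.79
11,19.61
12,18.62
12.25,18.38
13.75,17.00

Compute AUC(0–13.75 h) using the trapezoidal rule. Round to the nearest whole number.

Trapezoidal AUC_0→13.75:
  [0→2]: (34.73+31.30)/2 × 2 = 66.03
  [2→5]: (31.30+26.79)/2 × 3 = 87.135
  [5→11]: (26.79+19.61)/2 × 6 = 139.2
  [11→12]: (19.61+18.62)/2 × 1 = 19.115
  [12→12.25]: (18.62+18.38)/2 × 0.25 = 4.625
  [12.25→13.75]: (18.38+17.00)/2 × 1.5 = 26.535
  Sum = 342.64 µg/mL·h

AUC = 343 µg/mL·h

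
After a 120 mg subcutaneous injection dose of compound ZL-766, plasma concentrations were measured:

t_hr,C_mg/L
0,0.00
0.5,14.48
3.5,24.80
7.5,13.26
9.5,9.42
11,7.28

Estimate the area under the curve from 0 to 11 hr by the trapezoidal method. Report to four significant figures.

AUC = 173.9 mg/L·hr

Trapezoidal AUC_0→11:
  [0→0.5]: (0.00+14.48)/2 × 0.5 = 3.62
  [0.5→3.5]: (14.48+24.80)/2 × 3 = 58.92
  [3.5→7.5]: (24.80+13.26)/2 × 4 = 76.12
  [7.5→9.5]: (13.26+9.42)/2 × 2 = 22.68
  [9.5→11]: (9.42+7.28)/2 × 1.5 = 12.525
  Sum = 173.865 mg/L·hr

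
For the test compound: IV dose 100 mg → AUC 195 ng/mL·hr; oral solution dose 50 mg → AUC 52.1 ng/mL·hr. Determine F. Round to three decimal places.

F = 0.534

F = (AUC_ev / D_ev) / (AUC_iv / D_iv)
  = (52.1/50) / (195/100)
  = 1.042 / 1.95 = 0.5344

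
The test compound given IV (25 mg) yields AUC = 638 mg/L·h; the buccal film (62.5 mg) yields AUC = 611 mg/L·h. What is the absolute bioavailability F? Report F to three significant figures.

F = (AUC_ev / D_ev) / (AUC_iv / D_iv)
  = (611/62.5) / (638/25)
  = 9.776 / 25.52 = 0.3831

F = 0.383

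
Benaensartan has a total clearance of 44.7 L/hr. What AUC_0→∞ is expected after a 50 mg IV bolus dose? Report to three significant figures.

AUC = 1.12 mg/L·hr

AUC_0→∞ = Dose_iv / CL
        = 50 / 44.7 = 1.11857 mg/L·hr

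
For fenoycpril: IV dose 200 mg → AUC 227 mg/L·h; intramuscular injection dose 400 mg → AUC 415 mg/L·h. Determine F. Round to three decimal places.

F = 0.914

F = (AUC_ev / D_ev) / (AUC_iv / D_iv)
  = (415/400) / (227/200)
  = 1.0375 / 1.135 = 0.9141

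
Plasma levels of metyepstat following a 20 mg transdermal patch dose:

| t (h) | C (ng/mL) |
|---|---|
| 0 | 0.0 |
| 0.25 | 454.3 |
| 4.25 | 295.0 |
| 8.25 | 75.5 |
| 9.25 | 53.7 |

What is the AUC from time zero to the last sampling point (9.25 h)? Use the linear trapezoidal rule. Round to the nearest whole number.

AUC = 2361 ng/mL·h

Trapezoidal AUC_0→9.25:
  [0→0.25]: (0.0+454.3)/2 × 0.25 = 56.7875
  [0.25→4.25]: (454.3+295.0)/2 × 4 = 1498.6
  [4.25→8.25]: (295.0+75.5)/2 × 4 = 741.0
  [8.25→9.25]: (75.5+53.7)/2 × 1 = 64.6
  Sum = 2360.9875 ng/mL·h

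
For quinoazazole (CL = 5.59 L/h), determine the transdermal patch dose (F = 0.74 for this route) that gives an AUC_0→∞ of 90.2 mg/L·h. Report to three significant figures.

Dose = CL × AUC_0→∞ / F
     = 5.59 × 90.2 / 0.74 = 681.376 mg

Dose = 681 mg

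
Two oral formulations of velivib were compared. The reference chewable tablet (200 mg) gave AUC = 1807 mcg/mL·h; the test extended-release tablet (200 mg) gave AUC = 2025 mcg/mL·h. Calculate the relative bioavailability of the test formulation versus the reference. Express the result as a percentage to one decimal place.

F_rel = 112.1%

F_rel = (AUC_test/D_test) / (AUC_ref/D_ref)
      = (2025/200) / (1807/200)
      = 10.125 / 9.035 = 1.1206 = 112.06%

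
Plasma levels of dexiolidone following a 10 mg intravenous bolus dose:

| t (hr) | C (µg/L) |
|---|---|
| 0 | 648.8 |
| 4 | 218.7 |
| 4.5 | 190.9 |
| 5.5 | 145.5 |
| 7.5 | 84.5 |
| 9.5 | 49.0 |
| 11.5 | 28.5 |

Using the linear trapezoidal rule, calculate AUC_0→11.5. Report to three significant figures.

AUC = 2450 µg/L·hr

Trapezoidal AUC_0→11.5:
  [0→4]: (648.8+218.7)/2 × 4 = 1735.0
  [4→4.5]: (218.7+190.9)/2 × 0.5 = 102.4
  [4.5→5.5]: (190.9+145.5)/2 × 1 = 168.2
  [5.5→7.5]: (145.5+84.5)/2 × 2 = 230.0
  [7.5→9.5]: (84.5+49.0)/2 × 2 = 133.5
  [9.5→11.5]: (49.0+28.5)/2 × 2 = 77.5
  Sum = 2446.6 µg/L·hr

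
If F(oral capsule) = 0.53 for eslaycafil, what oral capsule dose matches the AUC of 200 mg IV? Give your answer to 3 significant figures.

D_oral = 377 mg

For equal systemic exposure: F × D_ev = D_iv
D_ev = D_iv / F = 200 / 0.53 = 377.358 mg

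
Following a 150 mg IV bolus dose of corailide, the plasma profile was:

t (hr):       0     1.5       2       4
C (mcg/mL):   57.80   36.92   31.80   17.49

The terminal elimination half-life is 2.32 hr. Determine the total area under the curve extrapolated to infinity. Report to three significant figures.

Trapezoidal AUC_0→4:
  [0→1.5]: (57.80+36.92)/2 × 1.5 = 71.04
  [1.5→2]: (36.92+31.80)/2 × 0.5 = 17.18
  [2→4]: (31.80+17.49)/2 × 2 = 49.29
  Sum = 137.51 mcg/mL·hr
k_e = ln2 / t½ = 0.693147 / 2.32 = 0.2988 hr^-1
Extrapolated tail: C_last / k_e = 17.49 / 0.2988 = 58.534
AUC_0→∞ = 137.51 + 58.534 = 196.044 mcg/mL·hr

AUC = 196 mcg/mL·hr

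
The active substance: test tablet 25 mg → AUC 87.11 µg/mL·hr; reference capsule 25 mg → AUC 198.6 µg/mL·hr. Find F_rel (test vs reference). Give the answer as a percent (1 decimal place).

F_rel = 43.9%

F_rel = (AUC_test/D_test) / (AUC_ref/D_ref)
      = (87.11/25) / (198.6/25)
      = 3.4844 / 7.944 = 0.4386 = 43.86%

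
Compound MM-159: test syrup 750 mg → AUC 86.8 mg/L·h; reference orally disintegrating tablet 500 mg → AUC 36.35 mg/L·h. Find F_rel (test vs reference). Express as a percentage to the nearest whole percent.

F_rel = 159%

F_rel = (AUC_test/D_test) / (AUC_ref/D_ref)
      = (86.8/750) / (36.35/500)
      = 0.115733 / 0.0727 = 1.5919 = 159.19%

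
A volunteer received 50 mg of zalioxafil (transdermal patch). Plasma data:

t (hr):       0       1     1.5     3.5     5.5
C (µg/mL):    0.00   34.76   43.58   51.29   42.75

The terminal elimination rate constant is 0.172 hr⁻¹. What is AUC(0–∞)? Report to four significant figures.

AUC = 474.4 µg/mL·hr

Trapezoidal AUC_0→5.5:
  [0→1]: (0.00+34.76)/2 × 1 = 17.38
  [1→1.5]: (34.76+43.58)/2 × 0.5 = 19.585
  [1.5→3.5]: (43.58+51.29)/2 × 2 = 94.87
  [3.5→5.5]: (51.29+42.75)/2 × 2 = 94.04
  Sum = 225.875 µg/mL·hr
Extrapolated tail: C_last / k_e = 42.75 / 0.172 = 248.547
AUC_0→∞ = 225.875 + 248.547 = 474.422 µg/mL·hr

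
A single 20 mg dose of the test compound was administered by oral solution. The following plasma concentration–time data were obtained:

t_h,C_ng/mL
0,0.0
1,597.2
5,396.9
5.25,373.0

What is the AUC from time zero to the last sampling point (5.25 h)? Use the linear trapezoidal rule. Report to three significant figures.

AUC = 2380 ng/mL·h

Trapezoidal AUC_0→5.25:
  [0→1]: (0.0+597.2)/2 × 1 = 298.6
  [1→5]: (597.2+396.9)/2 × 4 = 1988.2
  [5→5.25]: (396.9+373.0)/2 × 0.25 = 96.2375
  Sum = 2383.0375 ng/mL·h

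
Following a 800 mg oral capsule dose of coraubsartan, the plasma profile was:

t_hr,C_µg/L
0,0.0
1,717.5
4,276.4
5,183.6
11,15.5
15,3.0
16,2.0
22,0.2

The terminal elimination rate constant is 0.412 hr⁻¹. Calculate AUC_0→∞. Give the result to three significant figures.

AUC = 2720 µg/L·hr

Trapezoidal AUC_0→22:
  [0→1]: (0.0+717.5)/2 × 1 = 358.75
  [1→4]: (717.5+276.4)/2 × 3 = 1490.85
  [4→5]: (276.4+183.6)/2 × 1 = 230.0
  [5→11]: (183.6+15.5)/2 × 6 = 597.3
  [11→15]: (15.5+3.0)/2 × 4 = 37.0
  [15→16]: (3.0+2.0)/2 × 1 = 2.5
  [16→22]: (2.0+0.2)/2 × 6 = 6.6
  Sum = 2723.0 µg/L·hr
Extrapolated tail: C_last / k_e = 0.2 / 0.412 = 0.485
AUC_0→∞ = 2723.0 + 0.485 = 2723.485 µg/L·hr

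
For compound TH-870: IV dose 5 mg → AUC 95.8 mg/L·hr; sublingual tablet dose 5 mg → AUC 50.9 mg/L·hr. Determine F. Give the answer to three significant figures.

F = (AUC_ev / D_ev) / (AUC_iv / D_iv)
  = (50.9/5) / (95.8/5)
  = 10.18 / 19.16 = 0.5313

F = 0.531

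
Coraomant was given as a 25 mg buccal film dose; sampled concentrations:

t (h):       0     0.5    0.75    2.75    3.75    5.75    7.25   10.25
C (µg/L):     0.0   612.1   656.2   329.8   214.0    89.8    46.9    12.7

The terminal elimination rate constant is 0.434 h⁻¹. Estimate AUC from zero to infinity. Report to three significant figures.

Trapezoidal AUC_0→10.25:
  [0→0.5]: (0.0+612.1)/2 × 0.5 = 153.025
  [0.5→0.75]: (612.1+656.2)/2 × 0.25 = 158.5375
  [0.75→2.75]: (656.2+329.8)/2 × 2 = 986.0
  [2.75→3.75]: (329.8+214.0)/2 × 1 = 271.9
  [3.75→5.75]: (214.0+89.8)/2 × 2 = 303.8
  [5.75→7.25]: (89.8+46.9)/2 × 1.5 = 102.525
  [7.25→10.25]: (46.9+12.7)/2 × 3 = 89.4
  Sum = 2065.1875 µg/L·h
Extrapolated tail: C_last / k_e = 12.7 / 0.434 = 29.263
AUC_0→∞ = 2065.1875 + 29.263 = 2094.4505 µg/L·h

AUC = 2090 µg/L·h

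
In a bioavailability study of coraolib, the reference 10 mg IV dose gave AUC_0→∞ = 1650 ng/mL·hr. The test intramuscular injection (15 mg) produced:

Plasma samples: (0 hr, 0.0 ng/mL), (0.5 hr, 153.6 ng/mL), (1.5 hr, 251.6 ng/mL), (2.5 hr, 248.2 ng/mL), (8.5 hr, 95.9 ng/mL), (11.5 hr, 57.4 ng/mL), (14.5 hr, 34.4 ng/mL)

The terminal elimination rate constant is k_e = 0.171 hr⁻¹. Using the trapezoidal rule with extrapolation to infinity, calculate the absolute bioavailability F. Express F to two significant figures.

Trapezoidal AUC_0→14.5 (intramuscular injection):
  [0→0.5]: (0.0+153.6)/2 × 0.5 = 38.4
  [0.5→1.5]: (153.6+251.6)/2 × 1 = 202.6
  [1.5→2.5]: (251.6+248.2)/2 × 1 = 249.9
  [2.5→8.5]: (248.2+95.9)/2 × 6 = 1032.3
  [8.5→11.5]: (95.9+57.4)/2 × 3 = 229.95
  [11.5→14.5]: (57.4+34.4)/2 × 3 = 137.7
  Sum = 1890.85 ng/mL·hr
Tail: C_last/k_e = 34.4/0.171 = 201.170
AUC_0→∞ (intramuscular injection) = 1890.85 + 201.170 = 2092.02 ng/mL·hr
F = (AUC_ev/D_ev)/(AUC_iv/D_iv) = (2092.02/15)/(1650/10) = 139.468/165 = 0.8453

F = 0.85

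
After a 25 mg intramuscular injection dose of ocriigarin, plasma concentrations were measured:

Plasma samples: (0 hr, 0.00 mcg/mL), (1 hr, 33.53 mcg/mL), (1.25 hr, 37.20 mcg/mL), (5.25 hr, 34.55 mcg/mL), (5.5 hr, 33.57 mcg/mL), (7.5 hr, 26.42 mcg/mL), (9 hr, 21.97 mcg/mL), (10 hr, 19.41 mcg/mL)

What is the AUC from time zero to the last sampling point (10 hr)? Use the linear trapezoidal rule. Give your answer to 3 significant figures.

AUC = 295 mcg/mL·hr

Trapezoidal AUC_0→10:
  [0→1]: (0.00+33.53)/2 × 1 = 16.765
  [1→1.25]: (33.53+37.20)/2 × 0.25 = 8.84125
  [1.25→5.25]: (37.20+34.55)/2 × 4 = 143.5
  [5.25→5.5]: (34.55+33.57)/2 × 0.25 = 8.515
  [5.5→7.5]: (33.57+26.42)/2 × 2 = 59.99
  [7.5→9]: (26.42+21.97)/2 × 1.5 = 36.2925
  [9→10]: (21.97+19.41)/2 × 1 = 20.69
  Sum = 294.59375 mcg/mL·hr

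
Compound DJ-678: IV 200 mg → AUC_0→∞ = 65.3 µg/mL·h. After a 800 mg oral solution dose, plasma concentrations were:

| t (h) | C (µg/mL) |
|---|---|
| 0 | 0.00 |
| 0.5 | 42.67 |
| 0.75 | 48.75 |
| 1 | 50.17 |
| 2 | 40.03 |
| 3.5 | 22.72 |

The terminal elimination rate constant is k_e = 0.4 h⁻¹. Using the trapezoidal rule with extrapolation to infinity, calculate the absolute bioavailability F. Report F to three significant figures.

F = 0.702

Trapezoidal AUC_0→3.5 (oral solution):
  [0→0.5]: (0.00+42.67)/2 × 0.5 = 10.6675
  [0.5→0.75]: (42.67+48.75)/2 × 0.25 = 11.4275
  [0.75→1]: (48.75+50.17)/2 × 0.25 = 12.365
  [1→2]: (50.17+40.03)/2 × 1 = 45.1
  [2→3.5]: (40.03+22.72)/2 × 1.5 = 47.0625
  Sum = 126.6225 µg/mL·h
Tail: C_last/k_e = 22.72/0.4 = 56.800
AUC_0→∞ (oral solution) = 126.6225 + 56.800 = 183.4225 µg/mL·h
F = (AUC_ev/D_ev)/(AUC_iv/D_iv) = (183.4225/800)/(65.3/200) = 0.229278/0.3265 = 0.7022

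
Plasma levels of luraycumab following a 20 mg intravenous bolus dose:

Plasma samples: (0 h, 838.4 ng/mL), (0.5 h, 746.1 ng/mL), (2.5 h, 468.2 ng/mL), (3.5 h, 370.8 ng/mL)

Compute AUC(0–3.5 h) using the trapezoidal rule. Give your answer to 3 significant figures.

AUC = 2030 ng/mL·h

Trapezoidal AUC_0→3.5:
  [0→0.5]: (838.4+746.1)/2 × 0.5 = 396.125
  [0.5→2.5]: (746.1+468.2)/2 × 2 = 1214.3
  [2.5→3.5]: (468.2+370.8)/2 × 1 = 419.5
  Sum = 2029.925 ng/mL·h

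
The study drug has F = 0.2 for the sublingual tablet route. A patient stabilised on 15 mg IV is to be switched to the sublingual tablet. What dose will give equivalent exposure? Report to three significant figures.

For equal systemic exposure: F × D_ev = D_iv
D_ev = D_iv / F = 15 / 0.2 = 75 mg

D_sublingual = 75.0 mg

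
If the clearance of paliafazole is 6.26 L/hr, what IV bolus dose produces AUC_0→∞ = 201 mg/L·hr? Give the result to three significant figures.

Dose = 1260 mg

Dose_iv = CL × AUC_0→∞
     = 6.26 × 201 = 1258.26 mg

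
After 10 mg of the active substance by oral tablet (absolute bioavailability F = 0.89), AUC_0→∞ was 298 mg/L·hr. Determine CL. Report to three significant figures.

CL = F × Dose / AUC_0→∞
   = 0.89 × 10 / 298 = 0.0298658 L/hr

CL = 0.0299 L/hr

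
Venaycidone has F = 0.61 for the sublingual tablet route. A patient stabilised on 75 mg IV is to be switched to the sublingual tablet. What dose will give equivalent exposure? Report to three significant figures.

D_sublingual = 123 mg

For equal systemic exposure: F × D_ev = D_iv
D_ev = D_iv / F = 75 / 0.61 = 122.951 mg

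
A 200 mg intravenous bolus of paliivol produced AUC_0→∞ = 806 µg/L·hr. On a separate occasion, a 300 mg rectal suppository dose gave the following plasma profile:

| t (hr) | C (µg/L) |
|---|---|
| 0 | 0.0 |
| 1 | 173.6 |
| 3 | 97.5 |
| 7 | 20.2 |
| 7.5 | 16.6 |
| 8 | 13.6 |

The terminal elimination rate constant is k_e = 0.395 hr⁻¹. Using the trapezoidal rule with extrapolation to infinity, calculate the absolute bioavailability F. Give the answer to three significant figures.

Trapezoidal AUC_0→8 (rectal suppository):
  [0→1]: (0.0+173.6)/2 × 1 = 86.8
  [1→3]: (173.6+97.5)/2 × 2 = 271.1
  [3→7]: (97.5+20.2)/2 × 4 = 235.4
  [7→7.5]: (20.2+16.6)/2 × 0.5 = 9.2
  [7.5→8]: (16.6+13.6)/2 × 0.5 = 7.55
  Sum = 610.05 µg/L·hr
Tail: C_last/k_e = 13.6/0.395 = 34.430
AUC_0→∞ (rectal suppository) = 610.05 + 34.430 = 644.48 µg/L·hr
F = (AUC_ev/D_ev)/(AUC_iv/D_iv) = (644.48/300)/(806/200) = 2.14827/4.03 = 0.5331

F = 0.533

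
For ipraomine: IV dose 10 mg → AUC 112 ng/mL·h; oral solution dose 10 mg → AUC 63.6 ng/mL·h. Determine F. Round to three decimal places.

F = (AUC_ev / D_ev) / (AUC_iv / D_iv)
  = (63.6/10) / (112/10)
  = 6.36 / 11.2 = 0.5679

F = 0.568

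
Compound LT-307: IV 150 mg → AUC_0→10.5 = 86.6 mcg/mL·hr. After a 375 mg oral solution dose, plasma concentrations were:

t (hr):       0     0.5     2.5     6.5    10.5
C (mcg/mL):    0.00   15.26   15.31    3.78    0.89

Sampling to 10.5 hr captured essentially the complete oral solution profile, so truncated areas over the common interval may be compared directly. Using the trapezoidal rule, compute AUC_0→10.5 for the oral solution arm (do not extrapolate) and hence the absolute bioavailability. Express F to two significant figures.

F = 0.38

Trapezoidal AUC_0→10.5 (oral solution):
  [0→0.5]: (0.00+15.26)/2 × 0.5 = 3.815
  [0.5→2.5]: (15.26+15.31)/2 × 2 = 30.57
  [2.5→6.5]: (15.31+3.78)/2 × 4 = 38.18
  [6.5→10.5]: (3.78+0.89)/2 × 4 = 9.34
  Sum = 81.905 mcg/mL·hr
F = (AUC_ev/D_ev)/(AUC_iv/D_iv) = (81.905/375)/(86.6/150) = 0.218413/0.577333 = 0.3783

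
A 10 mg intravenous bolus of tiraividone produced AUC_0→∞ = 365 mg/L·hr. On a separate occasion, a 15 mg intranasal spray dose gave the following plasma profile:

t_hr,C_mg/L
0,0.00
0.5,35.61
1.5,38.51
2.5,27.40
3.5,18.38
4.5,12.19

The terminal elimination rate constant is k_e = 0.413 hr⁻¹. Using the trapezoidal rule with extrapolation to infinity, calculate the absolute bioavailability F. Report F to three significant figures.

Trapezoidal AUC_0→4.5 (intranasal spray):
  [0→0.5]: (0.00+35.61)/2 × 0.5 = 8.9025
  [0.5→1.5]: (35.61+38.51)/2 × 1 = 37.06
  [1.5→2.5]: (38.51+27.40)/2 × 1 = 32.955
  [2.5→3.5]: (27.40+18.38)/2 × 1 = 22.89
  [3.5→4.5]: (18.38+12.19)/2 × 1 = 15.285
  Sum = 117.0925 mg/L·hr
Tail: C_last/k_e = 12.19/0.413 = 29.516
AUC_0→∞ (intranasal spray) = 117.0925 + 29.516 = 146.6085 mg/L·hr
F = (AUC_ev/D_ev)/(AUC_iv/D_iv) = (146.6085/15)/(365/10) = 9.7739/36.5 = 0.2678

F = 0.268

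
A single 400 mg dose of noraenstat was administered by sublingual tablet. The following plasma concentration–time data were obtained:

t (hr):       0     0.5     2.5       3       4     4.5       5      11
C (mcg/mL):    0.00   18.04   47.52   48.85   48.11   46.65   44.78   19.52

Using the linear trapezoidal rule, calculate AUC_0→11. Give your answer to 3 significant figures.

Trapezoidal AUC_0→11:
  [0→0.5]: (0.00+18.04)/2 × 0.5 = 4.51
  [0.5→2.5]: (18.04+47.52)/2 × 2 = 65.56
  [2.5→3]: (47.52+48.85)/2 × 0.5 = 24.0925
  [3→4]: (48.85+48.11)/2 × 1 = 48.48
  [4→4.5]: (48.11+46.65)/2 × 0.5 = 23.69
  [4.5→5]: (46.65+44.78)/2 × 0.5 = 22.8575
  [5→11]: (44.78+19.52)/2 × 6 = 192.9
  Sum = 382.09 mcg/mL·hr

AUC = 382 mcg/mL·hr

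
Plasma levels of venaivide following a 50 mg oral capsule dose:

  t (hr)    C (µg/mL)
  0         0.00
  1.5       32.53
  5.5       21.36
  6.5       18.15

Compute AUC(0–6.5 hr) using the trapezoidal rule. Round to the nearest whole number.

AUC = 152 µg/mL·hr

Trapezoidal AUC_0→6.5:
  [0→1.5]: (0.00+32.53)/2 × 1.5 = 24.3975
  [1.5→5.5]: (32.53+21.36)/2 × 4 = 107.78
  [5.5→6.5]: (21.36+18.15)/2 × 1 = 19.755
  Sum = 151.9325 µg/mL·hr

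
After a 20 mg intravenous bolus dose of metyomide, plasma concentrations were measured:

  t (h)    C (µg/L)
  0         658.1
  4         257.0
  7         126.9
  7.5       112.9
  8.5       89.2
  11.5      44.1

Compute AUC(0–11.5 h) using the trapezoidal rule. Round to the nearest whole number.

Trapezoidal AUC_0→11.5:
  [0→4]: (658.1+257.0)/2 × 4 = 1830.2
  [4→7]: (257.0+126.9)/2 × 3 = 575.85
  [7→7.5]: (126.9+112.9)/2 × 0.5 = 59.95
  [7.5→8.5]: (112.9+89.2)/2 × 1 = 101.05
  [8.5→11.5]: (89.2+44.1)/2 × 3 = 199.95
  Sum = 2767.0 µg/L·h

AUC = 2767 µg/L·h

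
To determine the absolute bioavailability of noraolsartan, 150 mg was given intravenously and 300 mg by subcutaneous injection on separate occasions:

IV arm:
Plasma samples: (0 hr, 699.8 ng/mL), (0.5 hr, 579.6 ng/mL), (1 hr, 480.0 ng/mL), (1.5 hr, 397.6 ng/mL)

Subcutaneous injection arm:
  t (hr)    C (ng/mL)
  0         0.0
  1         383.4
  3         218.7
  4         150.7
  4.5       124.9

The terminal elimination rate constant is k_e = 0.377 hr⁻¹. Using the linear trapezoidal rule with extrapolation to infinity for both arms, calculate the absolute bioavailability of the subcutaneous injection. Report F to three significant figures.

F = 0.371

Trapezoidal AUC_0→1.5 (IV):
  [0→0.5]: (699.8+579.6)/2 × 0.5 = 319.85
  [0.5→1]: (579.6+480.0)/2 × 0.5 = 264.9
  [1→1.5]: (480.0+397.6)/2 × 0.5 = 219.4
  Sum = 804.15 ng/mL·hr
IV tail: 397.6/0.377 = 1054.642; AUC_iv,0→∞ = 804.15 + 1054.642 = 1858.792 ng/mL·hr
Trapezoidal AUC_0→4.5 (subcutaneous injection):
  [0→1]: (0.0+383.4)/2 × 1 = 191.7
  [1→3]: (383.4+218.7)/2 × 2 = 602.1
  [3→4]: (218.7+150.7)/2 × 1 = 184.7
  [4→4.5]: (150.7+124.9)/2 × 0.5 = 68.9
  Sum = 1047.4 ng/mL·hr
subcutaneous injection tail: 124.9/0.377 = 331.300; AUC_ev,0→∞ = 1047.4 + 331.300 = 1378.7 ng/mL·hr
F = (AUC_ev/D_ev)/(AUC_iv/D_iv) = (1378.7/300)/(1858.792/150) = 4.59567/12.3919 = 0.3709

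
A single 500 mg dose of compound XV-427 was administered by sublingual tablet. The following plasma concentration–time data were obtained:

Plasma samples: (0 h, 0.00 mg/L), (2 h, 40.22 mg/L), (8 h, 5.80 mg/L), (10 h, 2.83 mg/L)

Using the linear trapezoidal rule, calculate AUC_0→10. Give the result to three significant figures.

AUC = 187 mg/L·h

Trapezoidal AUC_0→10:
  [0→2]: (0.00+40.22)/2 × 2 = 40.22
  [2→8]: (40.22+5.80)/2 × 6 = 138.06
  [8→10]: (5.80+2.83)/2 × 2 = 8.63
  Sum = 186.91 mg/L·h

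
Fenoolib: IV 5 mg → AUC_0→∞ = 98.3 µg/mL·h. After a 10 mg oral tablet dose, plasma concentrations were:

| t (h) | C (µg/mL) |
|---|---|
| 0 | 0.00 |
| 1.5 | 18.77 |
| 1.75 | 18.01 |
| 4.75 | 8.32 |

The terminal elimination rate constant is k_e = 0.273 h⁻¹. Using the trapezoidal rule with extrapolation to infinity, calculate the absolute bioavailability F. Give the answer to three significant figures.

F = 0.451

Trapezoidal AUC_0→4.75 (oral tablet):
  [0→1.5]: (0.00+18.77)/2 × 1.5 = 14.0775
  [1.5→1.75]: (18.77+18.01)/2 × 0.25 = 4.5975
  [1.75→4.75]: (18.01+8.32)/2 × 3 = 39.495
  Sum = 58.17 µg/mL·h
Tail: C_last/k_e = 8.32/0.273 = 30.476
AUC_0→∞ (oral tablet) = 58.17 + 30.476 = 88.646 µg/mL·h
F = (AUC_ev/D_ev)/(AUC_iv/D_iv) = (88.646/10)/(98.3/5) = 8.8646/19.66 = 0.4509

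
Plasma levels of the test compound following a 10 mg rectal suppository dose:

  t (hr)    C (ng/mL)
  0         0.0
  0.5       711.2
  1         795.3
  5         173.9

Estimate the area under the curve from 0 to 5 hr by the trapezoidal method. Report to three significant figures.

AUC = 2490 ng/mL·hr

Trapezoidal AUC_0→5:
  [0→0.5]: (0.0+711.2)/2 × 0.5 = 177.8
  [0.5→1]: (711.2+795.3)/2 × 0.5 = 376.625
  [1→5]: (795.3+173.9)/2 × 4 = 1938.4
  Sum = 2492.825 ng/mL·hr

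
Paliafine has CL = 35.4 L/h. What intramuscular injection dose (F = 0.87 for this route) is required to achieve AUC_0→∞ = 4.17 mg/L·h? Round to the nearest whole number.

Dose = CL × AUC_0→∞ / F
     = 35.4 × 4.17 / 0.87 = 169.676 mg

Dose = 170 mg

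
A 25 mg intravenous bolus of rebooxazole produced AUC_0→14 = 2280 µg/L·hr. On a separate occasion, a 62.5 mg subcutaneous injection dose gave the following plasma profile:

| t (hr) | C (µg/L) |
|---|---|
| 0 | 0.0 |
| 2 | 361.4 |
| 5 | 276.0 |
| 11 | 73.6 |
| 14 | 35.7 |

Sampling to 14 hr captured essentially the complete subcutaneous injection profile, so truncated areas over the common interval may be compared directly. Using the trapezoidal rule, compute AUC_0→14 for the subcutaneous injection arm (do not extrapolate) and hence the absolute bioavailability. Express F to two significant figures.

F = 0.44

Trapezoidal AUC_0→14 (subcutaneous injection):
  [0→2]: (0.0+361.4)/2 × 2 = 361.4
  [2→5]: (361.4+276.0)/2 × 3 = 956.1
  [5→11]: (276.0+73.6)/2 × 6 = 1048.8
  [11→14]: (73.6+35.7)/2 × 3 = 163.95
  Sum = 2530.25 µg/L·hr
F = (AUC_ev/D_ev)/(AUC_iv/D_iv) = (2530.25/62.5)/(2280/25) = 40.484/91.2 = 0.4439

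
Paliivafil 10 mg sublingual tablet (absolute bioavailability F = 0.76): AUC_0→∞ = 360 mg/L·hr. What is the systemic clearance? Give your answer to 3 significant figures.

CL = 0.0211 L/hr

CL = F × Dose / AUC_0→∞
   = 0.76 × 10 / 360 = 0.0211111 L/hr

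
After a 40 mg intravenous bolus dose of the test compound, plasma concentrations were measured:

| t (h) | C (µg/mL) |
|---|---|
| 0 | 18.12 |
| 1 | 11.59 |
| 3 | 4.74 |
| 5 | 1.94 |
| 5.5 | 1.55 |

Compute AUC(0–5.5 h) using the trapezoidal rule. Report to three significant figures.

AUC = 38.7 µg/mL·h

Trapezoidal AUC_0→5.5:
  [0→1]: (18.12+11.59)/2 × 1 = 14.855
  [1→3]: (11.59+4.74)/2 × 2 = 16.33
  [3→5]: (4.74+1.94)/2 × 2 = 6.68
  [5→5.5]: (1.94+1.55)/2 × 0.5 = 0.8725
  Sum = 38.7375 µg/mL·h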